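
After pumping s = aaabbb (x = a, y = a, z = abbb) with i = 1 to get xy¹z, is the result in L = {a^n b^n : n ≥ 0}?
Yes

xy¹z = a · a · abbb = aaabbb.
aaabbb = a^3 b^3 has equal counts (3 = 3), so it is in L.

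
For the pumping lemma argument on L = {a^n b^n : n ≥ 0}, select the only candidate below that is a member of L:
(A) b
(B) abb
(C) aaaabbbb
(C) aaaabbbb

The pumping lemma is applied to a string s that lies in L, so first check membership of each option:
- (A) b has 0 a's and 1 b's; 0 ≠ 1, so it is not in L ✗
- (B) abb has 1 a's and 2 b's; 1 ≠ 2, so it is not in L ✗
- (C) aaaabbbb = a^4 b^4 has equal counts (4 = 4), so it is in L ✓

Only (C) aaaabbbb is in L, so it is the only candidate that could play the role of s.
(In a complete proof one picks s in terms of the pumping length p so that |s| ≥ p is guaranteed; a fixed string like aaaabbbb illustrates the shape of such an s.)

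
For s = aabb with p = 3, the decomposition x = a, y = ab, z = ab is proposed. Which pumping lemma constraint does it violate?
Violated: xyz = s

The decomposition x = a, y = ab, z = ab for s = aabb with p = 3
violates the constraint: xyz = s

xyz = 'a' + 'ab' + 'ab' = 'aabab' ≠ 'aabb' = s. The decomposition doesn't reconstruct s.

Pumping lemma constraints:
1. xyz = s (decomposition is valid)
2. |xy| ≤ p
3. |y| > 0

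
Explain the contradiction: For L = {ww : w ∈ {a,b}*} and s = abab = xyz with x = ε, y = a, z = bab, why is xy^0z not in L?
xy⁰z = bab ∉ L

Pumping with i = 0 replaces y = a by y⁰ = ε:
- Original: s = xyz = abab; abab splits into halves ab · ab, which are equal, so it is in L (w = ab)
- Pumped: xy⁰z = ε · ε · bab = bab
- bab has odd length 3, so it cannot be written as ww and is not in L

The pumping lemma would require xy⁰z ∈ L, so this decomposition yields a contradiction.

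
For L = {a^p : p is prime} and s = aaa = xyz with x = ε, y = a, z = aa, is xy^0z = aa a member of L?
Yes

xy⁰z = ε · ε · aa = aa.
aa has length 2, which is prime, so it is in L.
(A single pumped string landing in L is not a contradiction by itself; a non-regularity proof needs some i for which xy^i z ∉ L, for every admissible decomposition.)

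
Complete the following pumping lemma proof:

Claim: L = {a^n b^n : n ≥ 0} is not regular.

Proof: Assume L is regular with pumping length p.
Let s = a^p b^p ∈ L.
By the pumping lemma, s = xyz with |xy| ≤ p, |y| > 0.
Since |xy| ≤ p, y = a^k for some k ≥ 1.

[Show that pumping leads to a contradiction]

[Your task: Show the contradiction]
Consider xy²z = a^(p+k) b^p.

Since k ≥ 1, we have p + k > p.
So xy²z has more a's than b's: (p+k) a's vs p b's.
This means xy²z ∉ L because a^n b^n requires equal counts.

This contradicts the pumping lemma which states xy²z ∈ L.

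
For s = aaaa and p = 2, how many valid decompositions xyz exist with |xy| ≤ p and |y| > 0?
3

For s = 'aaaa' with pumping length p = 2:

Constraints: |xy| ≤ 2, |y| > 0

Valid decompositions (|xy| ≤ p, |y| ≥ 1):
  • x='', y='a', z='aaa'
  • x='a', y='a', z='aa'
  • x='', y='aa', z='aa'

Total count: 3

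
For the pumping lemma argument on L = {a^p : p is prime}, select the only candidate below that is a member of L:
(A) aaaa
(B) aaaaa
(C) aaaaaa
(B) aaaaa

The pumping lemma is applied to a string s that lies in L, so first check membership of each option:
- (A) aaaa has length 4 = 2 × 2, which is not prime, so it is not in L ✗
- (B) aaaaa has length 5, which is prime, so it is in L ✓
- (C) aaaaaa has length 6 = 2 × 3, which is not prime, so it is not in L ✗

Only (B) aaaaa is in L, so it is the only candidate that could play the role of s.
(In a complete proof one picks s in terms of the pumping length p so that |s| ≥ p is guaranteed; a fixed string like aaaaa illustrates the shape of such an s.)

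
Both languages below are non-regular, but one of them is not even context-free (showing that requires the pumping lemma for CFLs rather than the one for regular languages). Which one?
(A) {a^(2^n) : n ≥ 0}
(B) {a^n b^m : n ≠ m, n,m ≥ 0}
(A) {a^(2^n) : n ≥ 0}

(A) {a^(2^n) : n ≥ 0} requires the CFL pumping lemma.

- {a^n b^m : n ≠ m, n,m ≥ 0} is context-free (but not regular)
  • Can be shown non-regular with the regular pumping lemma
  • After pumping a's, we can make n = m

- {a^(2^n) : n ≥ 0} is NOT context-free
  • Requires the CFL pumping lemma to prove
  • Gaps between powers of 2 grow exponentially

The CFL pumping lemma is "stronger" in that it can prove non-membership
in the larger class of context-free languages.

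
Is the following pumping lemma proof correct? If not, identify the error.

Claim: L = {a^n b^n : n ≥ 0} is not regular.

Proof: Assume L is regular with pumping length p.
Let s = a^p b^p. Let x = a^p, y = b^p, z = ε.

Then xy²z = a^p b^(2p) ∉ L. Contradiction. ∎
The proof is INCORRECT.

Error: The decomposition violates |xy| ≤ p.
With x = a^p and y = b^p, we have |xy| = 2p > p.
The pumping lemma requires |xy| ≤ p, so y must be within the first p characters.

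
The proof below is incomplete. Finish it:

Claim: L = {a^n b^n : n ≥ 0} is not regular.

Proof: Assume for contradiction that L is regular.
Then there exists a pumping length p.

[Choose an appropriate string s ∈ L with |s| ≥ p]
s = a^p b^p

This string is in L (has equal a's and b's) and has length 2p ≥ p.
Any decomposition xyz with |xy| ≤ p means y consists only of a's,
so pumping will unbalance the counts.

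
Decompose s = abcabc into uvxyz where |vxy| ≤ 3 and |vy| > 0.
u='ab', v='c', x='a', y='b', z='c'

For s = abcabc with pumping length p = 3:

One valid decomposition:
- u = 'ab'
- v = 'c'
- x = 'a'
- y = 'b'
- z = 'c'

Verification:
- uvxyz = 'ab' + 'c' + 'a' + 'b' + 'c' = abcabc ✓
- |vxy| = |'cab'| = 3 ≤ 3 ✓
- |vy| = |'cb'| = 2 > 0 ✓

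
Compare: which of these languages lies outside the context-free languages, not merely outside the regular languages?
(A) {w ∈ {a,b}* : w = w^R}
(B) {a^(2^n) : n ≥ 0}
(B) {a^(2^n) : n ≥ 0}

(B) {a^(2^n) : n ≥ 0} requires the CFL pumping lemma.

- {w ∈ {a,b}* : w = w^R} is context-free (but not regular)
  • Can be shown non-regular with the regular pumping lemma
  • After pumping, the string is no longer symmetric

- {a^(2^n) : n ≥ 0} is NOT context-free
  • Requires the CFL pumping lemma to prove
  • Gaps between powers of 2 grow exponentially

The CFL pumping lemma is "stronger" in that it can prove non-membership
in the larger class of context-free languages.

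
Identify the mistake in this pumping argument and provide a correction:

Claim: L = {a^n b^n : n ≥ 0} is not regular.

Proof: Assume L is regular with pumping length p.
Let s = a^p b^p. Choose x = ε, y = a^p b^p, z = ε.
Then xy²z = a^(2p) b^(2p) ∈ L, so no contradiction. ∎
Error: The decomposition violates |xy| ≤ p. With y = a^p b^p, |xy| = |y| = 2p > p. (The proof also miscomputes xy²z, which would be a^p b^p a^p b^p rather than a^(2p) b^(2p), and it wrongly treats one harmless decomposition as settling the matter — the prover does not get to choose the decomposition.)

Correction: The pumping lemma requires |xy| ≤ p, and the argument must handle every decomposition satisfying |xy| ≤ p, |y| ≥ 1. Since s starts with p a's, any such y consists only of a's, say y = a^k with k ≥ 1. Then xy²z = a^(p+k) b^p has unequal numbers of a's and b's, so xy²z ∉ L — the required contradiction.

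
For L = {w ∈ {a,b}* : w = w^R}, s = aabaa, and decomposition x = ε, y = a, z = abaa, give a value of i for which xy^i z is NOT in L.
i = 2

xy²z = ε · aa · abaa = aaabaa; aaabaa reversed is aabaaa ≠ aaabaa, so it is not a palindrome and is not in L.
(Other choices also work, e.g. i = 0, 3; only i = 1 is guaranteed to stay in L since xy¹z = s.)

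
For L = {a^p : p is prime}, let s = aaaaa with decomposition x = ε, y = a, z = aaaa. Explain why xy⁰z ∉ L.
xy⁰z = aaaa ∉ L

Pumping with i = 0 replaces y = a by y⁰ = ε:
- Original: s = xyz = aaaaa; aaaaa has length 5, which is prime, so it is in L
- Pumped: xy⁰z = ε · ε · aaaa = aaaa
- aaaa has length 4 = 2 × 2, which is not prime, so it is not in L

The pumping lemma would require xy⁰z ∈ L, so this decomposition yields a contradiction.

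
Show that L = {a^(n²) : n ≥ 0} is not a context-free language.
Assume for contradiction that L is context-free, and let p ≥ 1 be the pumping length given by the pumping lemma for CFLs.
Choose s = a^(p²). Then s ∈ L and |s| = p² ≥ p.
By the CFL pumping lemma, s = uvxyz for some u, v, x, y, z with |vxy| ≤ p, |vy| ≥ 1, and uv^i xy^i z ∈ L for every i ≥ 0.
All symbols are a's, so only lengths matter: let k = |vy|, with 1 ≤ k ≤ |vxy| ≤ p.

Take i = 2: |uv²xy²z| = p² + k, and p² < p² + k ≤ p² + p < (p + 1)².
So the length lies strictly between consecutive squares and is not a perfect square; uv²xy²z ∉ L.

This contradicts the CFL pumping lemma, which requires uv^i xy^i z ∈ L for all i ≥ 0.
Hence L = {a^(n²) : n ≥ 0} is not context-free. ∎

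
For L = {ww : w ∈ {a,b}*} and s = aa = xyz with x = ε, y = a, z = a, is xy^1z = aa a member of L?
Yes

xy¹z = ε · a · a = aa.
aa splits into halves a · a, which are equal, so it is in L (w = a).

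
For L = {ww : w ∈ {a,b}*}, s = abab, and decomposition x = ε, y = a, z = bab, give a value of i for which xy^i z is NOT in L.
i = 0

xy⁰z = ε · ε · bab = bab; bab has odd length 3, so it cannot be written as ww and is not in L.
(Other choices also work, e.g. i = 2, 3; only i = 1 is guaranteed to stay in L since xy¹z = s.)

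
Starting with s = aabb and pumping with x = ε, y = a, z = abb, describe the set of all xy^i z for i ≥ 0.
{xy^i z : i ≥ 0} = {a^(i+1) b^2 : i ≥ 0} = {abb, aabb, aaabb, ...}

With x = ε, y = a, z = abb: Starting with aabb and pumping the first 'a' (z = abb keeps the second 'a'), we get strings with i+1 a's followed by 2 b's for i = 0, 1, 2, ...; note bb is not produced because z always contributes one a.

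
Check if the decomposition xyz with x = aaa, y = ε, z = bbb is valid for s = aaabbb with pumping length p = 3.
Violated: |y| > 0

The decomposition x = aaa, y = ε, z = bbb for s = aaabbb with p = 3
violates the constraint: |y| > 0

|y| = 0, but the pumping lemma requires |y| > 0 (y must be non-empty).

Pumping lemma constraints:
1. xyz = s (decomposition is valid)
2. |xy| ≤ p
3. |y| > 0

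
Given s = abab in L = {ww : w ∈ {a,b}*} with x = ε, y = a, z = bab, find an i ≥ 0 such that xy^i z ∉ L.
i = 2

xy²z = ε · aa · bab = aabab; aabab has odd length 5, so it cannot be written as ww and is not in L.
(Other choices also work, e.g. i = 0, 3; only i = 1 is guaranteed to stay in L since xy¹z = s.)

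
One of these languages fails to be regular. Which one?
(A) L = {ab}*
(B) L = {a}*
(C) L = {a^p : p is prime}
(C) {a^p : p is prime}

(C) L = {a^p : p is prime} is NOT regular.

The pumping lemma can be used to prove this:
After pumping, the length becomes composite

The other languages are regular because they can be recognized by finite automata.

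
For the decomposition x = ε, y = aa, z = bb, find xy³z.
aaaaaabb

Given x = '', y = 'aa', z = 'bb' and i = 3:

xy^3z = x + y·y·...·y (3 times) + z
       = '' + 'aa'^3 + 'bb'
       = '' + 'aaaaaa' + 'bb'
       = 'aaaaaabb'

The pumped string is 'aaaaaabb' with length 8.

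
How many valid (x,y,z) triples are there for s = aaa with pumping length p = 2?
3

For s = 'aaa' with pumping length p = 2:

Constraints: |xy| ≤ 2, |y| > 0

Valid decompositions (|xy| ≤ p, |y| ≥ 1):
  • x='', y='a', z='aa'
  • x='a', y='a', z='a'
  • x='', y='aa', z='a'

Total count: 3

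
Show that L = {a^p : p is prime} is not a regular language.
Assume for contradiction that L is regular, and let p ≥ 1 be the pumping length given by the pumping lemma.
Choose a prime q with q ≥ p (one exists because there are infinitely many primes) and let s = a^q. Then s ∈ L and |s| = q ≥ p.
By the pumping lemma, s = xyz for some x, y, z with |xy| ≤ p, |y| ≥ 1, and xy^i z ∈ L for every i ≥ 0.
Here y = a^k for some k with 1 ≤ k ≤ p, and xy^i z = a^(q + (i − 1)k) for every i ≥ 0.

Take i = q + 1: |xy^(q+1) z| = q + qk = q(k + 1).
Both factors satisfy q ≥ 2 and k + 1 ≥ 2, so q(k + 1) is composite, and xy^(q+1) z ∉ L.

This contradicts the pumping lemma, which requires xy^i z ∈ L for all i ≥ 0.
Hence L = {a^p : p is prime} is not regular. ∎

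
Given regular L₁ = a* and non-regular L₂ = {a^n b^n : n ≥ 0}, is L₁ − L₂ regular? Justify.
Yes — L₁ − L₂ is regular.

The only string of a* that lies in {a^n b^n} is ε, so L₁ − L₂ = a* − {ε} = a⁺ = aa*, which is regular.

Note that the bare facts "L₁ regular, L₂ non-regular" do not settle the question by themselves: the closure of regular languages under ∪, ∩, complement and difference applies only when BOTH operands are regular. With a non-regular operand the result can come out regular or non-regular depending on the specific languages, so one has to work out L₁ − L₂ for this particular pair, as above.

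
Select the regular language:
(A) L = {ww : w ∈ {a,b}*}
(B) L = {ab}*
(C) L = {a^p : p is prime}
(B) {ab}*

(B) L = {ab}* is regular.

This can be recognized by a finite automaton (DFA/NFA).
Regular expressions like {ab}* define regular languages.

The other choices are not regular:
- {a^p : p is prime}: After pumping, the length becomes composite
- {ww : w ∈ {a,b}*}: After pumping, the two halves no longer match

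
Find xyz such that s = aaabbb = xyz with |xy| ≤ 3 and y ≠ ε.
x = '', y = 'a', z = 'aabbb'

For s = aaabbb and p = 3, one valid decomposition is:
- x = '' (length 0)
- y = 'a' (length 1)
- z = 'aabbb' (length 5)

Verification:
- xyz = '' + 'a' + 'aabbb' = aaabbb ✓
- |xy| = 1 ≤ 3 ✓
- |y| = 1 > 0 ✓

All pumping lemma constraints are satisfied.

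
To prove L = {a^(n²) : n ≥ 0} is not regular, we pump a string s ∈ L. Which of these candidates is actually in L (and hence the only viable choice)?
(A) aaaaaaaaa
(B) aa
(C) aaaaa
(A) aaaaaaaaa

The pumping lemma is applied to a string s that lies in L, so first check membership of each option:
- (A) aaaaaaaaa has length 9 = 3², a perfect square, so it is in L ✓
- (B) aa has length 2, strictly between 1² = 1 and 2² = 4, so it is not in L ✗
- (C) aaaaa has length 5, strictly between 2² = 4 and 3² = 9, so it is not in L ✗

Only (A) aaaaaaaaa is in L, so it is the only candidate that could play the role of s.
(In a complete proof one picks s in terms of the pumping length p so that |s| ≥ p is guaranteed; a fixed string like aaaaaaaaa illustrates the shape of such an s.)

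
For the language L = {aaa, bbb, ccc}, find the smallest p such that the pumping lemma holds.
p = 4

For a finite language L, the pumping lemma holds vacuously if p > max|s| for s ∈ L.

The longest string in L = {aaa, bbb, ccc} has length 3.
If p = 4, then no string s ∈ L has |s| ≥ p, so the condition is vacuously true.

The minimum pumping length is p = 4.

Why no smaller p works: for any p ≤ 3, the longest string s ∈ L has |s| = 3 ≥ p, so it would
have to be pumpable; but pumping up (i = 2, 3, ...) produces ever longer strings, which cannot all lie in the
finite language L. So the pumping property fails for every p ≤ 3.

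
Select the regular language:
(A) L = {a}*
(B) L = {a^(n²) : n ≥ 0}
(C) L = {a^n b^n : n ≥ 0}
(A) {a}*

(A) L = {a}* is regular.

This can be recognized by a finite automaton (DFA/NFA).
Regular expressions like {a}* define regular languages.

The other choices are not regular:
- {a^(n²) : n ≥ 0}: After pumping, length is no longer a perfect square
- {a^n b^n : n ≥ 0}: After pumping, the number of a's and b's become unequal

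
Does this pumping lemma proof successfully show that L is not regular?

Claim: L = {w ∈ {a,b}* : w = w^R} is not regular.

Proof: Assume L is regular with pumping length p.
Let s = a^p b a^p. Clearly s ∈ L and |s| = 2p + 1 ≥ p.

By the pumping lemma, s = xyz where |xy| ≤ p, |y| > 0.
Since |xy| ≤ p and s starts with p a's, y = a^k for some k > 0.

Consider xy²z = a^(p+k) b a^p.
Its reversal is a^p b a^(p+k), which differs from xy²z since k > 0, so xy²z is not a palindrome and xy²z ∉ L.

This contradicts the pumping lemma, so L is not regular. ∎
The proof is correct.

This proof is valid because:
1. s = a^p b a^p is in L and is chosen in terms of p, so |s| ≥ p holds for every p
2. The decomposition analysis is correct: |xy| ≤ p forces y to lie inside the leading a's
3. The contradiction is valid: a^(p+k) b a^p has more a's before the b than after it, so it is not a palindrome
4. The conclusion follows logically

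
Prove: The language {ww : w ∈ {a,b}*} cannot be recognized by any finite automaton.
Assume for contradiction that L is regular, and let p ≥ 1 be the pumping length given by the pumping lemma.
Choose s = a^p b a^p b. Then s ∈ L (take w = a^p b) and |s| = 2p + 2 ≥ p.
By the pumping lemma, s = xyz for some x, y, z with |xy| ≤ p, |y| ≥ 1, and xy^i z ∈ L for every i ≥ 0.
Since |xy| ≤ p and the first p symbols of s are all a's, y = a^k for some k with 1 ≤ k ≤ p.

Take i = 2: t = xy²z = a^(p + k) b a^p b.
Suppose t = uu for some string u. The string t contains exactly two b's and ends in b, so u contains exactly one b and ends in b; hence u = a^j b for some j, and uu = a^j b a^j b. Comparing with t = a^(p + k) b a^p b forces j = p + k (first block) and j = p (second block), which is impossible since k ≥ 1. So t ∉ L.

This contradicts the pumping lemma, which requires xy^i z ∈ L for all i ≥ 0.
Hence L = {ww : w ∈ {a,b}*} is not regular. ∎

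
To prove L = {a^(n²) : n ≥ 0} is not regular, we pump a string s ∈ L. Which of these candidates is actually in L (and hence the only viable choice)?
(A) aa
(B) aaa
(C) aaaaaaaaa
(C) aaaaaaaaa

The pumping lemma is applied to a string s that lies in L, so first check membership of each option:
- (A) aa has length 2, strictly between 1² = 1 and 2² = 4, so it is not in L ✗
- (B) aaa has length 3, strictly between 1² = 1 and 2² = 4, so it is not in L ✗
- (C) aaaaaaaaa has length 9 = 3², a perfect square, so it is in L ✓

Only (C) aaaaaaaaa is in L, so it is the only candidate that could play the role of s.
(In a complete proof one picks s in terms of the pumping length p so that |s| ≥ p is guaranteed; a fixed string like aaaaaaaaa illustrates the shape of such an s.)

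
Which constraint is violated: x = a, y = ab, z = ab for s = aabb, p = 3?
Violated: xyz = s

The decomposition x = a, y = ab, z = ab for s = aabb with p = 3
violates the constraint: xyz = s

xyz = 'a' + 'ab' + 'ab' = 'aabab' ≠ 'aabb' = s. The decomposition doesn't reconstruct s.

Pumping lemma constraints:
1. xyz = s (decomposition is valid)
2. |xy| ≤ p
3. |y| > 0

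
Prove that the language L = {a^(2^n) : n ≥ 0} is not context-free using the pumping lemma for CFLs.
Assume for contradiction that L is context-free, and let p ≥ 1 be the pumping length given by the pumping lemma for CFLs.
Choose s = a^(2^p). Then s ∈ L and |s| = 2^p ≥ p.
By the CFL pumping lemma, s = uvxyz for some u, v, x, y, z with |vxy| ≤ p, |vy| ≥ 1, and uv^i xy^i z ∈ L for every i ≥ 0.
All symbols are a's, so only lengths matter: let k = |vy|, with 1 ≤ k ≤ |vxy| ≤ p < 2^p.

Take i = 2: |uv²xy²z| = 2^p + k, and 2^p < 2^p + k < 2^p + 2^p = 2^(p+1).
So the length lies strictly between consecutive powers of two and is not a power of 2; uv²xy²z ∉ L.

This contradicts the CFL pumping lemma, which requires uv^i xy^i z ∈ L for all i ≥ 0.
Hence L = {a^(2^n) : n ≥ 0} is not context-free. ∎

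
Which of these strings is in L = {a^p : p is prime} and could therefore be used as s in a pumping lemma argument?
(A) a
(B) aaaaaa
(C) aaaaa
(C) aaaaa

The pumping lemma is applied to a string s that lies in L, so first check membership of each option:
- (A) a has length 1, which is not prime, so it is not in L ✗
- (B) aaaaaa has length 6 = 2 × 3, which is not prime, so it is not in L ✗
- (C) aaaaa has length 5, which is prime, so it is in L ✓

Only (C) aaaaa is in L, so it is the only candidate that could play the role of s.
(In a complete proof one picks s in terms of the pumping length p so that |s| ≥ p is guaranteed; a fixed string like aaaaa illustrates the shape of such an s.)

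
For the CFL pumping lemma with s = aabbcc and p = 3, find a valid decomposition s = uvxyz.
u='aa', v='b', x='b', y='c', z='c'

For s = aabbcc with pumping length p = 3:

One valid decomposition:
- u = 'aa'
- v = 'b'
- x = 'b'
- y = 'c'
- z = 'c'

Verification:
- uvxyz = 'aa' + 'b' + 'b' + 'c' + 'c' = aabbcc ✓
- |vxy| = |'bbc'| = 3 ≤ 3 ✓
- |vy| = |'bc'| = 2 > 0 ✓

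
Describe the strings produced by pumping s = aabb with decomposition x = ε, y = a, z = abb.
{xy^i z : i ≥ 0} = {a^(i+1) b^2 : i ≥ 0} = {abb, aabb, aaabb, ...}

With x = ε, y = a, z = abb: Starting with aabb and pumping the first 'a' (z = abb keeps the second 'a'), we get strings with i+1 a's followed by 2 b's for i = 0, 1, 2, ...; note bb is not produced because z always contributes one a.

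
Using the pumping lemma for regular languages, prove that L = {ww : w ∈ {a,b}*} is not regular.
Assume for contradiction that L is regular, and let p ≥ 1 be the pumping length given by the pumping lemma.
Choose s = a^p b a^p b. Then s ∈ L (take w = a^p b) and |s| = 2p + 2 ≥ p.
By the pumping lemma, s = xyz for some x, y, z with |xy| ≤ p, |y| ≥ 1, and xy^i z ∈ L for every i ≥ 0.
Since |xy| ≤ p and the first p symbols of s are all a's, y = a^k for some k with 1 ≤ k ≤ p.

Take i = 2: t = xy²z = a^(p + k) b a^p b.
Suppose t = uu for some string u. The string t contains exactly two b's and ends in b, so u contains exactly one b and ends in b; hence u = a^j b for some j, and uu = a^j b a^j b. Comparing with t = a^(p + k) b a^p b forces j = p + k (first block) and j = p (second block), which is impossible since k ≥ 1. So t ∉ L.

This contradicts the pumping lemma, which requires xy^i z ∈ L for all i ≥ 0.
Hence L = {ww : w ∈ {a,b}*} is not regular. ∎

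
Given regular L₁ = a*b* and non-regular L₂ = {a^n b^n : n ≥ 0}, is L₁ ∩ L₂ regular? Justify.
No — L₁ ∩ L₂ is not regular.

Every string a^n b^n already lies in a*b*, so L₁ ∩ L₂ = {a^n b^n : n ≥ 0} = L₂ itself, which is the standard non-regular language (pump s = a^p b^p).

Note that the bare facts "L₁ regular, L₂ non-regular" do not settle the question by themselves: the closure of regular languages under ∪, ∩, complement and difference applies only when BOTH operands are regular. With a non-regular operand the result can come out regular or non-regular depending on the specific languages, so one has to work out L₁ ∩ L₂ for this particular pair, as above.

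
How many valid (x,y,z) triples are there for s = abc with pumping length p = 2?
3

For s = 'abc' with pumping length p = 2:

Constraints: |xy| ≤ 2, |y| > 0

Valid decompositions (|xy| ≤ p, |y| ≥ 1):
  • x='', y='a', z='bc'
  • x='a', y='b', z='c'
  • x='', y='ab', z='c'

Total count: 3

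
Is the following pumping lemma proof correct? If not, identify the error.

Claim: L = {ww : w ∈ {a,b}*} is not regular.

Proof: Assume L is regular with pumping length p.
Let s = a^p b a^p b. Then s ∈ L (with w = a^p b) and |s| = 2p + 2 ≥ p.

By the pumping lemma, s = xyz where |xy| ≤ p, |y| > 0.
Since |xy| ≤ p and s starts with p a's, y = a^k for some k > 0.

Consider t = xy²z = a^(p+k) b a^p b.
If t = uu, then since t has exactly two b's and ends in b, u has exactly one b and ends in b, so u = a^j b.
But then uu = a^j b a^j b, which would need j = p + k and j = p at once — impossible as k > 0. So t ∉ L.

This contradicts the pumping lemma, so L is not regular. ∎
The proof is correct.

This proof is valid because:
1. s = a^p b a^p b is in L and is chosen in terms of p, so |s| ≥ p holds for every p
2. The decomposition analysis is correct: |xy| ≤ p forces y to lie inside the leading a's
3. The contradiction is valid: the argument shows a^(p+k) b a^p b cannot be split into two equal halves
4. The conclusion follows logically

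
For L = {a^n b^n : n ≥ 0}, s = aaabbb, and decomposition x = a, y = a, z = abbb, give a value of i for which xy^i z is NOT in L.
i = 0

xy⁰z = a · ε · abbb = aabbb; aabbb has 2 a's and 3 b's; 2 ≠ 3, so it is not in L.
(Other choices also work, e.g. i = 2, 3; only i = 1 is guaranteed to stay in L since xy¹z = s.)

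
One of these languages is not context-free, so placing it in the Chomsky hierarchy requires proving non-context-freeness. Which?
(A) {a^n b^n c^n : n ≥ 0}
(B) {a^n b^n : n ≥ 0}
(A) {a^n b^n c^n : n ≥ 0}

(A) {a^n b^n c^n : n ≥ 0} requires the CFL pumping lemma.

- {a^n b^n : n ≥ 0} is context-free (but not regular)
  • Can be shown non-regular with the regular pumping lemma
  • After pumping, the number of a's and b's become unequal

- {a^n b^n c^n : n ≥ 0} is NOT context-free
  • Requires the CFL pumping lemma to prove
  • Cannot maintain three equal counts simultaneously

The CFL pumping lemma is "stronger" in that it can prove non-membership
in the larger class of context-free languages.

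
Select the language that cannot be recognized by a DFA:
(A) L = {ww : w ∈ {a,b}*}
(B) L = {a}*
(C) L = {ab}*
(A) {ww : w ∈ {a,b}*}

(A) L = {ww : w ∈ {a,b}*} is NOT regular.

The pumping lemma can be used to prove this:
After pumping, the two halves no longer match

The other languages are regular because they can be recognized by finite automata.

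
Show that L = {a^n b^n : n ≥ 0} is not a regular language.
Assume for contradiction that L is regular, and let p ≥ 1 be the pumping length given by the pumping lemma.
Choose s = a^p b^p. Then s ∈ L and |s| = 2p ≥ p.
By the pumping lemma, s = xyz for some x, y, z with |xy| ≤ p, |y| ≥ 1, and xy^i z ∈ L for every i ≥ 0.
Since |xy| ≤ p and the first p symbols of s are all a's, we must have y = a^k for some k with 1 ≤ k ≤ p.

Take i = 0: xy⁰z = a^(p − k) b^p.
This string has p − k a's but p b's, and p − k < p because k ≥ 1. So xy⁰z ∉ L.

This contradicts the pumping lemma, which requires xy^i z ∈ L for all i ≥ 0.
Hence L = {a^n b^n : n ≥ 0} is not regular. ∎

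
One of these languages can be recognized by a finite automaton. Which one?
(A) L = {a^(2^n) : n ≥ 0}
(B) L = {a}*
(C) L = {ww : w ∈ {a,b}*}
(B) {a}*

(B) L = {a}* is regular.

This can be recognized by a finite automaton (DFA/NFA).
Regular expressions like {a}* define regular languages.

The other choices are not regular:
- {ww : w ∈ {a,b}*}: After pumping, the two halves no longer match
- {a^(2^n) : n ≥ 0}: After pumping, length is no longer a power of 2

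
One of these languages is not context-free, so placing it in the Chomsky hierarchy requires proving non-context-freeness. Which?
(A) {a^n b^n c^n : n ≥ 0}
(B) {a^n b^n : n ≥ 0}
(A) {a^n b^n c^n : n ≥ 0}

(A) {a^n b^n c^n : n ≥ 0} requires the CFL pumping lemma.

- {a^n b^n : n ≥ 0} is context-free (but not regular)
  • Can be shown non-regular with the regular pumping lemma
  • After pumping, the number of a's and b's become unequal

- {a^n b^n c^n : n ≥ 0} is NOT context-free
  • Requires the CFL pumping lemma to prove
  • Cannot maintain three equal counts simultaneously

The CFL pumping lemma is "stronger" in that it can prove non-membership
in the larger class of context-free languages.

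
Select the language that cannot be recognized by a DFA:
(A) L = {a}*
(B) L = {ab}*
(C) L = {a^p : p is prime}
(C) {a^p : p is prime}

(C) L = {a^p : p is prime} is NOT regular.

The pumping lemma can be used to prove this:
After pumping, the length becomes composite

The other languages are regular because they can be recognized by finite automata.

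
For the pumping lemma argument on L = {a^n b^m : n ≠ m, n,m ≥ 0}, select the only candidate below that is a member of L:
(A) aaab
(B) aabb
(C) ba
(A) aaab

The pumping lemma is applied to a string s that lies in L, so first check membership of each option:
- (A) aaab = a^3 b^1 with 3 ≠ 1, so it is in L ✓
- (B) aabb = a^2 b^2 has n = m = 2, so it is not in L ✗
- (C) ba has an a after a b, so it is not of the form a^n b^m and is not in L ✗

Only (A) aaab is in L, so it is the only candidate that could play the role of s.
(In a complete proof one picks s in terms of the pumping length p so that |s| ≥ p is guaranteed; a fixed string like aaab illustrates the shape of such an s.)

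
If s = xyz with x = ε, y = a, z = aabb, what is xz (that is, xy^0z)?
aabb

Given x = '', y = 'a', z = 'aabb' and i = 0:

xy^0z = x + y·y·...·y (0 times) + z
       = '' + 'a'^0 + 'aabb'
       = '' + '' + 'aabb'
       = 'aabb'

The pumped string is 'aabb' with length 4.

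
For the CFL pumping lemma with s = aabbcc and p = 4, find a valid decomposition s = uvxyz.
u='a', v='a', x='bb', y='c', z='c'

For s = aabbcc with pumping length p = 4:

One valid decomposition:
- u = 'a'
- v = 'a'
- x = 'bb'
- y = 'c'
- z = 'c'

Verification:
- uvxyz = 'a' + 'a' + 'bb' + 'c' + 'c' = aabbcc ✓
- |vxy| = |'abbc'| = 4 ≤ 4 ✓
- |vy| = |'ac'| = 2 > 0 ✓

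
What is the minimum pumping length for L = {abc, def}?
p = 4

For a finite language L, the pumping lemma holds vacuously if p > max|s| for s ∈ L.

The longest string in L = {abc, def} has length 3.
If p = 4, then no string s ∈ L has |s| ≥ p, so the condition is vacuously true.

The minimum pumping length is p = 4.

Why no smaller p works: for any p ≤ 3, the longest string s ∈ L has |s| = 3 ≥ p, so it would
have to be pumpable; but pumping up (i = 2, 3, ...) produces ever longer strings, which cannot all lie in the
finite language L. So the pumping property fails for every p ≤ 3.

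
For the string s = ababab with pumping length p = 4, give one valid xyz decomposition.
x = '', y = 'abab', z = 'ab'

For s = ababab and p = 4, one valid decomposition is:
- x = '' (length 0)
- y = 'abab' (length 4)
- z = 'ab' (length 2)

Verification:
- xyz = '' + 'abab' + 'ab' = ababab ✓
- |xy| = 4 ≤ 4 ✓
- |y| = 4 > 0 ✓

All pumping lemma constraints are satisfied.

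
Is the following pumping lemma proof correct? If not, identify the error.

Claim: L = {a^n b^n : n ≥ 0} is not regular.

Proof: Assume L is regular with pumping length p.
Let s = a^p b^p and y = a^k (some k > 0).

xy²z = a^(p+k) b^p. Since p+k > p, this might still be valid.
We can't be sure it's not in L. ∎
The proof is INCORRECT.

Error: The conclusion is wrong.
xy²z = a^(p+k) b^p is definitely NOT in L because the number of a's (p+k) ≠ number of b's (p).
The proof incorrectly doubts what is actually a valid contradiction.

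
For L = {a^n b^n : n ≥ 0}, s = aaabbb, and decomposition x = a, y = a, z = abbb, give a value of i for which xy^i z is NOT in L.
i = 3

xy³z = a · aaa · abbb = aaaaabbb; aaaaabbb has 5 a's and 3 b's; 5 ≠ 3, so it is not in L.
(Other choices also work, e.g. i = 0, 2; only i = 1 is guaranteed to stay in L since xy¹z = s.)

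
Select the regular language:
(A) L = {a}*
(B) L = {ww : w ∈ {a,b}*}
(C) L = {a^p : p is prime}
(A) {a}*

(A) L = {a}* is regular.

This can be recognized by a finite automaton (DFA/NFA).
Regular expressions like {a}* define regular languages.

The other choices are not regular:
- {ww : w ∈ {a,b}*}: After pumping, the two halves no longer match
- {a^p : p is prime}: After pumping, the length becomes composite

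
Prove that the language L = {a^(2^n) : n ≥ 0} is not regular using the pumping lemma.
Assume for contradiction that L is regular, and let p ≥ 1 be the pumping length given by the pumping lemma.
Choose s = a^(2^p). Then s ∈ L and |s| = 2^p ≥ p.
By the pumping lemma, s = xyz for some x, y, z with |xy| ≤ p, |y| ≥ 1, and xy^i z ∈ L for every i ≥ 0.
Here y = a^k for some k with 1 ≤ k ≤ |xy| ≤ p, and p < 2^p.

Take i = 2: |xy²z| = 2^p + k.
Now 2^p < 2^p + k ≤ 2^p + p < 2^p + 2^p = 2^(p+1).
So |xy²z| lies strictly between the consecutive powers of two 2^p and 2^(p+1), hence is not a power of 2, and xy²z ∉ L.

This contradicts the pumping lemma, which requires xy^i z ∈ L for all i ≥ 0.
Hence L = {a^(2^n) : n ≥ 0} is not regular. ∎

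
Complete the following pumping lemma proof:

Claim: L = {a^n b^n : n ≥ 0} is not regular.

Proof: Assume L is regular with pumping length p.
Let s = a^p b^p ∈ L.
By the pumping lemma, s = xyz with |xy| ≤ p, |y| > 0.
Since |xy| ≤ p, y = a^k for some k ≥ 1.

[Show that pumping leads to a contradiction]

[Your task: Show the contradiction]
Consider xy²z = a^(p+k) b^p.

Since k ≥ 1, we have p + k > p.
So xy²z has more a's than b's: (p+k) a's vs p b's.
This means xy²z ∉ L because a^n b^n requires equal counts.

This contradicts the pumping lemma which states xy²z ∈ L.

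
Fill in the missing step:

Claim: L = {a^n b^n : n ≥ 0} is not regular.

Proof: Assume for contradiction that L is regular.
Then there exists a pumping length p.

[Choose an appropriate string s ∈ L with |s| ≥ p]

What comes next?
s = a^p b^p

This string is in L (has equal a's and b's) and has length 2p ≥ p.
Any decomposition xyz with |xy| ≤ p means y consists only of a's,
so pumping will unbalance the counts.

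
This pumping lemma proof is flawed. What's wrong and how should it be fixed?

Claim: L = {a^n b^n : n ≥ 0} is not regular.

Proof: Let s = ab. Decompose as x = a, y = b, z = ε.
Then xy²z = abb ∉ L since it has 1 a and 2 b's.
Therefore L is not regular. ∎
Error: The string s = ab might be shorter than the pumping length p.

Correction: Choose s = a^p b^p to ensure |s| ≥ p. Also, the decomposition is wrong: with |xy| ≤ p, y cannot include b's when s starts with p a's.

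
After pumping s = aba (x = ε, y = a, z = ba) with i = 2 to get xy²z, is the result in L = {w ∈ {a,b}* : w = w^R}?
No

xy²z = ε · aa · ba = aaba.
aaba reversed is abaa ≠ aaba, so it is not a palindrome and is not in L.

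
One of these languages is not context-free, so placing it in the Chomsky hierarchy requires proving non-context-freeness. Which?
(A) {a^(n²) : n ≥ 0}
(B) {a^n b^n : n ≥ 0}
(A) {a^(n²) : n ≥ 0}

(A) {a^(n²) : n ≥ 0} requires the CFL pumping lemma.

- {a^n b^n : n ≥ 0} is context-free (but not regular)
  • Can be shown non-regular with the regular pumping lemma
  • After pumping, the number of a's and b's become unequal

- {a^(n²) : n ≥ 0} is NOT context-free
  • Requires the CFL pumping lemma to prove
  • Gaps between squares grow unboundedly

The CFL pumping lemma is "stronger" in that it can prove non-membership
in the larger class of context-free languages.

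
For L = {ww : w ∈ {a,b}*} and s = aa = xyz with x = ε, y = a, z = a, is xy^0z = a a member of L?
No

xy⁰z = ε · ε · a = a.
a has odd length 1, so it cannot be written as ww and is not in L.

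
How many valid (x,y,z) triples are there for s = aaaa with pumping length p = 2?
3

For s = 'aaaa' with pumping length p = 2:

Constraints: |xy| ≤ 2, |y| > 0

Valid decompositions (|xy| ≤ p, |y| ≥ 1):
  • x='', y='a', z='aaa'
  • x='a', y='a', z='aa'
  • x='', y='aa', z='aa'

Total count: 3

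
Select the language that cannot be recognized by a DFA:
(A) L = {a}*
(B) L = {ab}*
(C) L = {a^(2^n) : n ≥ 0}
(C) {a^(2^n) : n ≥ 0}

(C) L = {a^(2^n) : n ≥ 0} is NOT regular.

The pumping lemma can be used to prove this:
After pumping, length is no longer a power of 2

The other languages are regular because they can be recognized by finite automata.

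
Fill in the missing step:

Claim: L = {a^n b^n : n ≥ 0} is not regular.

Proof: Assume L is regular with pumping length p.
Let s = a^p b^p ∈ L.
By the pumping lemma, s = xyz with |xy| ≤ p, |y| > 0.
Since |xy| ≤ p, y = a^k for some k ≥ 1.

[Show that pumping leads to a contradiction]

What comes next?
Consider xy²z = a^(p+k) b^p.

Since k ≥ 1, we have p + k > p.
So xy²z has more a's than b's: (p+k) a's vs p b's.
This means xy²z ∉ L because a^n b^n requires equal counts.

This contradicts the pumping lemma which states xy²z ∈ L.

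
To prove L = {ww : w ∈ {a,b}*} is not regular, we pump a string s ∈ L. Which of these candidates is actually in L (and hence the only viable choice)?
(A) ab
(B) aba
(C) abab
(C) abab

The pumping lemma is applied to a string s that lies in L, so first check membership of each option:
- (A) ab has length 2; its halves are a and b, which differ, so it is not in L ✗
- (B) aba has odd length 3, so it cannot be written as ww and is not in L ✗
- (C) abab splits into halves ab · ab, which are equal, so it is in L (w = ab) ✓

Only (C) abab is in L, so it is the only candidate that could play the role of s.
(In a complete proof one picks s in terms of the pumping length p so that |s| ≥ p is guaranteed; a fixed string like abab illustrates the shape of such an s.)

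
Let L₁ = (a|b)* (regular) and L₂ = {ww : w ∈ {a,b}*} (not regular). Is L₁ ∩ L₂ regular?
No — L₁ ∩ L₂ is not regular.

(a|b)* is all strings over {a,b}, so L₁ ∩ L₂ = {ww : w ∈ {a,b}*} = L₂ itself, which is not regular (pump s = a^p b a^p b).

Note that the bare facts "L₁ regular, L₂ non-regular" do not settle the question by themselves: the closure of regular languages under ∪, ∩, complement and difference applies only when BOTH operands are regular. With a non-regular operand the result can come out regular or non-regular depending on the specific languages, so one has to work out L₁ ∩ L₂ for this particular pair, as above.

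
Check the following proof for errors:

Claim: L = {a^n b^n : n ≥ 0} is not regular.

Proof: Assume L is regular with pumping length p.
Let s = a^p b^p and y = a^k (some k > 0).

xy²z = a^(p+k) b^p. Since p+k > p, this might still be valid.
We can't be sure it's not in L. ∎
The proof is INCORRECT.

Error: The conclusion is wrong.
xy²z = a^(p+k) b^p is definitely NOT in L because the number of a's (p+k) ≠ number of b's (p).
The proof incorrectly doubts what is actually a valid contradiction.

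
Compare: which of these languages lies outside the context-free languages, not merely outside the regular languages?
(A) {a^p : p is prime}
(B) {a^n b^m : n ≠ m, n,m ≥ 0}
(A) {a^p : p is prime}

(A) {a^p : p is prime} requires the CFL pumping lemma.

- {a^n b^m : n ≠ m, n,m ≥ 0} is context-free (but not regular)
  • Can be shown non-regular with the regular pumping lemma
  • After pumping a's, we can make n = m

- {a^p : p is prime} is NOT context-free
  • Requires the CFL pumping lemma to prove
  • The CFL pumping lemma also fails because prime gaps are unbounded

The CFL pumping lemma is "stronger" in that it can prove non-membership
in the larger class of context-free languages.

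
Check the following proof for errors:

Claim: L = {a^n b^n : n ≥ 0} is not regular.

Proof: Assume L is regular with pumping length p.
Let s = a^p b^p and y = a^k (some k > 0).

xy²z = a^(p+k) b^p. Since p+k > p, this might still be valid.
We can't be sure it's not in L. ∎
The proof is INCORRECT.

Error: The conclusion is wrong.
xy²z = a^(p+k) b^p is definitely NOT in L because the number of a's (p+k) ≠ number of b's (p).
The proof incorrectly doubts what is actually a valid contradiction.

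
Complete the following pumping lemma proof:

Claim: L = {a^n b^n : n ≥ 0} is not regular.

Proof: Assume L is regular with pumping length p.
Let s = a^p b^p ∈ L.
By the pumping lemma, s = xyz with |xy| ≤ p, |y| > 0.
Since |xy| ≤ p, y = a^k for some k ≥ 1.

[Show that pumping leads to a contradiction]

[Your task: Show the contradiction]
Consider xy²z = a^(p+k) b^p.

Since k ≥ 1, we have p + k > p.
So xy²z has more a's than b's: (p+k) a's vs p b's.
This means xy²z ∉ L because a^n b^n requires equal counts.

This contradicts the pumping lemma which states xy²z ∈ L.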